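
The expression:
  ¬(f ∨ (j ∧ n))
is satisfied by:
  {n: False, f: False, j: False}
  {j: True, n: False, f: False}
  {n: True, j: False, f: False}


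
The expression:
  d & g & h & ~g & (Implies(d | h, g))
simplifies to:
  False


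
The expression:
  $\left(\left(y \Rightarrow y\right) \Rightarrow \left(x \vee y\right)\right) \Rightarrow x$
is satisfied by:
  {x: True, y: False}
  {y: False, x: False}
  {y: True, x: True}


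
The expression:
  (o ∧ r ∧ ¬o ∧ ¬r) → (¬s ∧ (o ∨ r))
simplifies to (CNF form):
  True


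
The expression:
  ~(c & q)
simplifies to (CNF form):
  ~c | ~q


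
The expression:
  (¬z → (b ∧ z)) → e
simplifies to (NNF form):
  e ∨ ¬z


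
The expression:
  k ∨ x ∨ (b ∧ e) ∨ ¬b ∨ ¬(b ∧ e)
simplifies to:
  True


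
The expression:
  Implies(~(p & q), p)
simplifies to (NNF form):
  p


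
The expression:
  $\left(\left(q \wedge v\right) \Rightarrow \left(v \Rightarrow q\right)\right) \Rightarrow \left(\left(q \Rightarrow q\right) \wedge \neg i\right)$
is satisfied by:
  {i: False}


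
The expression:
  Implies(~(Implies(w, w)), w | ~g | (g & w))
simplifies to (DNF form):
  True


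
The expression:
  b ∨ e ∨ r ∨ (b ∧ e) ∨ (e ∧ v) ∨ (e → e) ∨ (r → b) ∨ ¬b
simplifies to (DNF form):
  True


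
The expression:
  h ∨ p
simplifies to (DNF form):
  h ∨ p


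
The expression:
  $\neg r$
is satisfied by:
  {r: False}


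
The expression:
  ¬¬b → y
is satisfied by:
  {y: True, b: False}
  {b: False, y: False}
  {b: True, y: True}


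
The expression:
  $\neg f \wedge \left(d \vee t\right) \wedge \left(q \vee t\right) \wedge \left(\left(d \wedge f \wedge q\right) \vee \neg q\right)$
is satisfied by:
  {t: True, q: False, f: False}


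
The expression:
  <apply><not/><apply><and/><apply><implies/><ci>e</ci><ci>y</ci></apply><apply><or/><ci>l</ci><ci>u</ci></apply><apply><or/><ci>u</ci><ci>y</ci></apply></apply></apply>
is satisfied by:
  {e: True, y: False, u: False, l: False}
  {e: False, y: False, u: False, l: False}
  {e: True, l: True, y: False, u: False}
  {l: True, e: False, y: False, u: False}
  {e: True, u: True, l: False, y: False}
  {e: True, u: True, l: True, y: False}
  {e: True, y: True, l: False, u: False}
  {y: True, l: False, u: False, e: False}


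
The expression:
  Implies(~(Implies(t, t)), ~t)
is always true.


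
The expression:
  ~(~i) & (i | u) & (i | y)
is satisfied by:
  {i: True}


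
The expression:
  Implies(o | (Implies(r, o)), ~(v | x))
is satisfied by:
  {r: True, x: False, o: False, v: False}
  {r: False, x: False, o: False, v: False}
  {r: True, v: True, x: False, o: False}
  {r: True, o: True, v: False, x: False}
  {o: True, v: False, x: False, r: False}
  {r: True, x: True, v: False, o: False}
  {v: True, r: True, x: True, o: False}


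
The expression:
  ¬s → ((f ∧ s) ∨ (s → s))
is always true.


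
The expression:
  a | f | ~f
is always true.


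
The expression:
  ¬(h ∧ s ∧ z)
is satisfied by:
  {s: False, z: False, h: False}
  {h: True, s: False, z: False}
  {z: True, s: False, h: False}
  {h: True, z: True, s: False}
  {s: True, h: False, z: False}
  {h: True, s: True, z: False}
  {z: True, s: True, h: False}


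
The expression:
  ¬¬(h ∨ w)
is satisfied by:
  {h: True, w: True}
  {h: True, w: False}
  {w: True, h: False}


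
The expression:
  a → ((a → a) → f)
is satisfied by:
  {f: True, a: False}
  {a: False, f: False}
  {a: True, f: True}


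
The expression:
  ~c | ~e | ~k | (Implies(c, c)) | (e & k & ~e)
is always true.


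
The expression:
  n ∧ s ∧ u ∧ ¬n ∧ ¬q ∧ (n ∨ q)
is never true.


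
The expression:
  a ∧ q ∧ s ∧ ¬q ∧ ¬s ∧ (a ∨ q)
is never true.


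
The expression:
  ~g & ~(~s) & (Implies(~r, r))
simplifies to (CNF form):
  r & s & ~g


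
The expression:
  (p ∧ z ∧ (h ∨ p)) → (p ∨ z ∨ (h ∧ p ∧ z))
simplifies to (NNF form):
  True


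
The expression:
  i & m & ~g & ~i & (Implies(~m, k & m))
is never true.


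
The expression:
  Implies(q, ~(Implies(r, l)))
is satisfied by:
  {r: True, q: False, l: False}
  {r: False, q: False, l: False}
  {l: True, r: True, q: False}
  {l: True, r: False, q: False}
  {q: True, r: True, l: False}


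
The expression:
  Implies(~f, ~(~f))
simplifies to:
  f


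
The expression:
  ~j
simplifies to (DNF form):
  ~j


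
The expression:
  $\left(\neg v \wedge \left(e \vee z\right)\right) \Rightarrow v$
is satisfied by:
  {v: True, e: False, z: False}
  {v: True, z: True, e: False}
  {v: True, e: True, z: False}
  {v: True, z: True, e: True}
  {z: False, e: False, v: False}


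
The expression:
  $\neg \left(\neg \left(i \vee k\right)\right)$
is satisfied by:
  {i: True, k: True}
  {i: True, k: False}
  {k: True, i: False}


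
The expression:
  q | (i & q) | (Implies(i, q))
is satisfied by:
  {q: True, i: False}
  {i: False, q: False}
  {i: True, q: True}


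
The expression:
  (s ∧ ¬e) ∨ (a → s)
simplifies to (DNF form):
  s ∨ ¬a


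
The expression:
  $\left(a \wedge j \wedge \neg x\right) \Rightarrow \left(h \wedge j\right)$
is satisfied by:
  {x: True, h: True, a: False, j: False}
  {x: True, h: False, a: False, j: False}
  {h: True, x: False, a: False, j: False}
  {x: False, h: False, a: False, j: False}
  {j: True, x: True, h: True, a: False}
  {j: True, x: True, h: False, a: False}
  {j: True, h: True, x: False, a: False}
  {j: True, h: False, x: False, a: False}
  {x: True, a: True, h: True, j: False}
  {x: True, a: True, h: False, j: False}
  {a: True, h: True, x: False, j: False}
  {a: True, x: False, h: False, j: False}
  {j: True, a: True, x: True, h: True}
  {j: True, a: True, x: True, h: False}
  {j: True, a: True, h: True, x: False}


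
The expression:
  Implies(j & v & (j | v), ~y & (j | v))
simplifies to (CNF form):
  ~j | ~v | ~y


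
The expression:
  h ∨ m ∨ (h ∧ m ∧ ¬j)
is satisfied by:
  {m: True, h: True}
  {m: True, h: False}
  {h: True, m: False}


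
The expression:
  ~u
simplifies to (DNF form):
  ~u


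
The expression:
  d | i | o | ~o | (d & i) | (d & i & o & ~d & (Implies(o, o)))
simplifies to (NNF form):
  True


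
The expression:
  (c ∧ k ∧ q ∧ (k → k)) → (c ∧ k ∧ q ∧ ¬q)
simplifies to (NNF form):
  ¬c ∨ ¬k ∨ ¬q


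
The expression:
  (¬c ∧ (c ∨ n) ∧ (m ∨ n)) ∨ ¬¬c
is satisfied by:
  {n: True, c: True}
  {n: True, c: False}
  {c: True, n: False}


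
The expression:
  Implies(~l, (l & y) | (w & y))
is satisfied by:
  {y: True, l: True, w: True}
  {y: True, l: True, w: False}
  {l: True, w: True, y: False}
  {l: True, w: False, y: False}
  {y: True, w: True, l: False}


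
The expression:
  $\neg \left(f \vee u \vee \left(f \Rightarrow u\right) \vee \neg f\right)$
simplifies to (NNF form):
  $\text{False}$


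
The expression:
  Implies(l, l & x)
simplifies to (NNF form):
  x | ~l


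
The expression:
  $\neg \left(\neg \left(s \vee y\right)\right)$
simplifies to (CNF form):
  $s \vee y$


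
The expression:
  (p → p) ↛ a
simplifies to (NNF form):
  ¬a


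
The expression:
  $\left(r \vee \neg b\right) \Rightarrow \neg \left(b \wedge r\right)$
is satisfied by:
  {b: False, r: False}
  {r: True, b: False}
  {b: True, r: False}


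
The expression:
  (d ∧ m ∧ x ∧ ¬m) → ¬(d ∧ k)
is always true.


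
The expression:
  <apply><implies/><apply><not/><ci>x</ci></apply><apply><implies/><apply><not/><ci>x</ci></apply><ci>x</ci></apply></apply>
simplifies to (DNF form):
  <ci>x</ci>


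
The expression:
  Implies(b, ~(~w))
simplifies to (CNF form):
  w | ~b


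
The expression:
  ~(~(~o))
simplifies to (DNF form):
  ~o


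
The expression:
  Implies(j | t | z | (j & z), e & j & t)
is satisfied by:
  {e: True, t: False, j: False, z: False}
  {e: False, t: False, j: False, z: False}
  {j: True, t: True, e: True, z: False}
  {z: True, j: True, t: True, e: True}


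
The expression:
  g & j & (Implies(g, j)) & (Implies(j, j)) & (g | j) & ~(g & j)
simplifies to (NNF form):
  False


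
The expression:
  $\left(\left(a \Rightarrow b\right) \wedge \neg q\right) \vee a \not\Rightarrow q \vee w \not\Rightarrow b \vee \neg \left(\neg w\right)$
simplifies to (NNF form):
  $w \vee \neg q$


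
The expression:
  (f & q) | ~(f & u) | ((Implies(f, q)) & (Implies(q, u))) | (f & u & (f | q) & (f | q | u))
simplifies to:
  True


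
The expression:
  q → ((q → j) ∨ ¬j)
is always true.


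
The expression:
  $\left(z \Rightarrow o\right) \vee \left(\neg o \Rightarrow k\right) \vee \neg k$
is always true.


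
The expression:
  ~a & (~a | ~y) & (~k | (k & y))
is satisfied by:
  {y: True, k: False, a: False}
  {k: False, a: False, y: False}
  {y: True, k: True, a: False}


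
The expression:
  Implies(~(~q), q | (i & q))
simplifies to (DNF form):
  True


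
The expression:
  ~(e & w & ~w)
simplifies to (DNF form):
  True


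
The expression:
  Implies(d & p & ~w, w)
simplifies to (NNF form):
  w | ~d | ~p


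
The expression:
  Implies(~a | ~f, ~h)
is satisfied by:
  {a: True, f: True, h: False}
  {a: True, f: False, h: False}
  {f: True, a: False, h: False}
  {a: False, f: False, h: False}
  {a: True, h: True, f: True}


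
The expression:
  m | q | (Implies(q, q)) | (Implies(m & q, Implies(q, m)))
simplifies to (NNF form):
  True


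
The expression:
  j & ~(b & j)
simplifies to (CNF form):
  j & ~b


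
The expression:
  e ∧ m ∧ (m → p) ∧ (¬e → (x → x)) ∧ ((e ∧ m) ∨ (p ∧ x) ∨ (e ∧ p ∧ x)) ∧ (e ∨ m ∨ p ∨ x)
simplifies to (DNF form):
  e ∧ m ∧ p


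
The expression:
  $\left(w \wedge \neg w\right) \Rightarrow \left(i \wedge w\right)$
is always true.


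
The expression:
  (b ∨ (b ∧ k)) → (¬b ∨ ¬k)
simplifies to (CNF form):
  ¬b ∨ ¬k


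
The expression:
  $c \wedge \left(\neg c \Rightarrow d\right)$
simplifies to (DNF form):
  $c$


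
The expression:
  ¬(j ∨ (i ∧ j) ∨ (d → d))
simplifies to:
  False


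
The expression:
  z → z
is always true.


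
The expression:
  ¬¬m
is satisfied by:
  {m: True}


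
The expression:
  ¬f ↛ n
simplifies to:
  n ∨ ¬f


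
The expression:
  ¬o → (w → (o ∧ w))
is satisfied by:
  {o: True, w: False}
  {w: False, o: False}
  {w: True, o: True}


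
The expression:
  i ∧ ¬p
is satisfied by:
  {i: True, p: False}


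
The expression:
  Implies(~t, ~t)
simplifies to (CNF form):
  True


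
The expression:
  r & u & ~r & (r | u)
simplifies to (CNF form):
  False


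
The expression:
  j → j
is always true.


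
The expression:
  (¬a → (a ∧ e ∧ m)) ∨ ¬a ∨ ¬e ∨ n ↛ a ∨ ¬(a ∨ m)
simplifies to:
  True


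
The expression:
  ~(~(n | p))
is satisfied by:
  {n: True, p: True}
  {n: True, p: False}
  {p: True, n: False}


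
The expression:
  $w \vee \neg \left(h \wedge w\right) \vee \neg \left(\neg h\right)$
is always true.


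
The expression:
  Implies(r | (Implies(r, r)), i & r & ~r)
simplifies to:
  False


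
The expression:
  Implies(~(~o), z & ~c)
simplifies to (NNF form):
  ~o | (z & ~c)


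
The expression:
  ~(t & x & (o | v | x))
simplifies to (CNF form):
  ~t | ~x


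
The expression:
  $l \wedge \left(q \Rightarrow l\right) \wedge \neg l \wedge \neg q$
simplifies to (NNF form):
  $\text{False}$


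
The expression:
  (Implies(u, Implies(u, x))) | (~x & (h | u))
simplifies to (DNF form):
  True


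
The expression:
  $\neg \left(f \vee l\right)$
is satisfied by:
  {l: False, f: False}


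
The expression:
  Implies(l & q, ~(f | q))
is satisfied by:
  {l: False, q: False}
  {q: True, l: False}
  {l: True, q: False}


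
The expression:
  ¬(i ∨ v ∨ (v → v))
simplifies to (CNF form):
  False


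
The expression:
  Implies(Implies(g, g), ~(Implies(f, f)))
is never true.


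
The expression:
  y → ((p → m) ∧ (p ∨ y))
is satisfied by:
  {m: True, p: False, y: False}
  {p: False, y: False, m: False}
  {y: True, m: True, p: False}
  {y: True, p: False, m: False}
  {m: True, p: True, y: False}
  {p: True, m: False, y: False}
  {y: True, p: True, m: True}


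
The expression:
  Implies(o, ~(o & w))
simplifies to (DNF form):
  ~o | ~w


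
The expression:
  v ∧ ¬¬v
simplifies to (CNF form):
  v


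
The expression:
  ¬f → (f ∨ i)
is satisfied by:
  {i: True, f: True}
  {i: True, f: False}
  {f: True, i: False}


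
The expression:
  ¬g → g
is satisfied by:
  {g: True}


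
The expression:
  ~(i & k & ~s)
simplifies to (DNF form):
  s | ~i | ~k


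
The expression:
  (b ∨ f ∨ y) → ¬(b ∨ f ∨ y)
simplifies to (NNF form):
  ¬b ∧ ¬f ∧ ¬y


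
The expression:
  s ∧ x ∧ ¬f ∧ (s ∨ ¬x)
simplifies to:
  s ∧ x ∧ ¬f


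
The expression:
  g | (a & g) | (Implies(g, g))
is always true.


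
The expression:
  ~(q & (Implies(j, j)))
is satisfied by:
  {q: False}


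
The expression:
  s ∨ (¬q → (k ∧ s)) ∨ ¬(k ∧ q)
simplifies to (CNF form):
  True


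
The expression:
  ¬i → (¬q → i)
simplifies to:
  i ∨ q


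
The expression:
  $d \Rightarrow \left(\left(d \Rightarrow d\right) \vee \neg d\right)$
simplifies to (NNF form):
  $\text{True}$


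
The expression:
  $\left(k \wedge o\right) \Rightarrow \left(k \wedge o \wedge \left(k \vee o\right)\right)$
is always true.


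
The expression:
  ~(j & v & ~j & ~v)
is always true.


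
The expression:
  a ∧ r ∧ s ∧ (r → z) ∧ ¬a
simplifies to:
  False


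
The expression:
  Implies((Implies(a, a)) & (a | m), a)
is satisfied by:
  {a: True, m: False}
  {m: False, a: False}
  {m: True, a: True}


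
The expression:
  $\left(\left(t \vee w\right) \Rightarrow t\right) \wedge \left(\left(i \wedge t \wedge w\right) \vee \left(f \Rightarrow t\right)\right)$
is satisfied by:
  {t: True, f: False, w: False}
  {t: True, w: True, f: False}
  {t: True, f: True, w: False}
  {t: True, w: True, f: True}
  {w: False, f: False, t: False}


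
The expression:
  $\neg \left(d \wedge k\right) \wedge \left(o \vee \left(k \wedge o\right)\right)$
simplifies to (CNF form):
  $o \wedge \left(\neg d \vee \neg k\right)$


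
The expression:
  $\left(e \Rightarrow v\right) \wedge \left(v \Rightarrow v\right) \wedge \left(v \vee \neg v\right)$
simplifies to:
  $v \vee \neg e$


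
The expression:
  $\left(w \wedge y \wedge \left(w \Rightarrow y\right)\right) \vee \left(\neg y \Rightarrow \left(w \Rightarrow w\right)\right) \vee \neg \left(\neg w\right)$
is always true.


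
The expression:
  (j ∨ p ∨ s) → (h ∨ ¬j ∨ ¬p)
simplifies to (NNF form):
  h ∨ ¬j ∨ ¬p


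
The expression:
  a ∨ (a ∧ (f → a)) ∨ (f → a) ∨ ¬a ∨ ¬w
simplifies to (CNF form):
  True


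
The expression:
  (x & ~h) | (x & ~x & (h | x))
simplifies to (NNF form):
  x & ~h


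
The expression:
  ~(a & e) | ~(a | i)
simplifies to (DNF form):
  ~a | ~e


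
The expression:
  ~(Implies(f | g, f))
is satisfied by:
  {g: True, f: False}


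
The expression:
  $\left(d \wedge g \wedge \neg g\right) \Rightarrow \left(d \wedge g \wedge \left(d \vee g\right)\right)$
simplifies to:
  $\text{True}$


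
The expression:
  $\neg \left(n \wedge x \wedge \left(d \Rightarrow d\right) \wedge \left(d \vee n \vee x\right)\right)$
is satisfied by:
  {x: False, n: False}
  {n: True, x: False}
  {x: True, n: False}


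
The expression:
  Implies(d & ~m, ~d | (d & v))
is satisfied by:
  {m: True, v: True, d: False}
  {m: True, v: False, d: False}
  {v: True, m: False, d: False}
  {m: False, v: False, d: False}
  {d: True, m: True, v: True}
  {d: True, m: True, v: False}
  {d: True, v: True, m: False}


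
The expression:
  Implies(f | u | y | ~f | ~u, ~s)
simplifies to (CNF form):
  ~s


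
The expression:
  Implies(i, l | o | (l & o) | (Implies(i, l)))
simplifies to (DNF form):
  l | o | ~i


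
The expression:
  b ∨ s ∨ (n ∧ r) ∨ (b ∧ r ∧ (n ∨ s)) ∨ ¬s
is always true.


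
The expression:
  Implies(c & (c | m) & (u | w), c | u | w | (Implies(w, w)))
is always true.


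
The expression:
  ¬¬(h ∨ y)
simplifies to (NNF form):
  h ∨ y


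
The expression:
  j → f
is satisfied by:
  {f: True, j: False}
  {j: False, f: False}
  {j: True, f: True}


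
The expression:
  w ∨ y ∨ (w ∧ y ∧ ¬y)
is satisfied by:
  {y: True, w: True}
  {y: True, w: False}
  {w: True, y: False}


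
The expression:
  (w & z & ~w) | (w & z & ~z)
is never true.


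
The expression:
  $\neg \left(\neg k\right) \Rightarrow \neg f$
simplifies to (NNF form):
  $\neg f \vee \neg k$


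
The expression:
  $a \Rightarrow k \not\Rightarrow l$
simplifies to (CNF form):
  $\left(k \vee \neg a\right) \wedge \left(\neg a \vee \neg l\right)$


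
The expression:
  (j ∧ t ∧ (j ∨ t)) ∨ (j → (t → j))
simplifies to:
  True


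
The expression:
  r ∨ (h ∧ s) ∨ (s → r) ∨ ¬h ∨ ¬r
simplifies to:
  True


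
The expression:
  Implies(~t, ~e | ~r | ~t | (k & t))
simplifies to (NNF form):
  True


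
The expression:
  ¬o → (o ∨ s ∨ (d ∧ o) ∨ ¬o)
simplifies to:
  True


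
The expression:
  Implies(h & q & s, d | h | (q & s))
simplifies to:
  True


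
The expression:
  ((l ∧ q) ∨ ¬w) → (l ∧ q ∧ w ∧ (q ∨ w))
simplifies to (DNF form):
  w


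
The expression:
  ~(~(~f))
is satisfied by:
  {f: False}


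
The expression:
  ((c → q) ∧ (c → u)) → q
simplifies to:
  c ∨ q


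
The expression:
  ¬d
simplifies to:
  ¬d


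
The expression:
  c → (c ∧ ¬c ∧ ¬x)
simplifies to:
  ¬c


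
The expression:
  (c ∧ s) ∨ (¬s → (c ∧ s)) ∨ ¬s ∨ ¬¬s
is always true.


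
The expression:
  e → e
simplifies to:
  True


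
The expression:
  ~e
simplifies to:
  ~e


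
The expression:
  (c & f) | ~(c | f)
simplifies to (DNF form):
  (c & f) | (~c & ~f)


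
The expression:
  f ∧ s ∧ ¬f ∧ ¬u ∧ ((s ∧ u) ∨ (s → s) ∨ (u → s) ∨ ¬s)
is never true.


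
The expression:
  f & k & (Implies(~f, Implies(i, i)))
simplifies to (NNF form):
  f & k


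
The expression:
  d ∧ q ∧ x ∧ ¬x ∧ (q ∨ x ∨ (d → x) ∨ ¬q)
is never true.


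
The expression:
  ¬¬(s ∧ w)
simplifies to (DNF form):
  s ∧ w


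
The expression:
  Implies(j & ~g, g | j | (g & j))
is always true.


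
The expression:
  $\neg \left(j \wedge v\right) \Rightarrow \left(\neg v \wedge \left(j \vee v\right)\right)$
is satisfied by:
  {j: True}


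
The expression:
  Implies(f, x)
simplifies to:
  x | ~f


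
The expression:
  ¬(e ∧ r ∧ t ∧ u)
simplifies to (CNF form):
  ¬e ∨ ¬r ∨ ¬t ∨ ¬u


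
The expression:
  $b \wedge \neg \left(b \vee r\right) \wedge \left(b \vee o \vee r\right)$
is never true.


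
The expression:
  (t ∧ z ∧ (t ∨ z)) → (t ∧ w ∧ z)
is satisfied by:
  {w: True, t: False, z: False}
  {w: False, t: False, z: False}
  {z: True, w: True, t: False}
  {z: True, w: False, t: False}
  {t: True, w: True, z: False}
  {t: True, w: False, z: False}
  {t: True, z: True, w: True}


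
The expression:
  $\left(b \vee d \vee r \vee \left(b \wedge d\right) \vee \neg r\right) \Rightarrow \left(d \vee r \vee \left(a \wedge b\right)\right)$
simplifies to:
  $d \vee r \vee \left(a \wedge b\right)$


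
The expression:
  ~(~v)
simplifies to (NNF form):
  v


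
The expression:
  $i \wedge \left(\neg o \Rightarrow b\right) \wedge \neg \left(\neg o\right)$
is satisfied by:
  {i: True, o: True}


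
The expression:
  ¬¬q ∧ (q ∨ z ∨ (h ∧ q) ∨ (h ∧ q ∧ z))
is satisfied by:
  {q: True}


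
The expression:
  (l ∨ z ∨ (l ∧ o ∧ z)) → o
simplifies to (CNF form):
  (o ∨ ¬l) ∧ (o ∨ ¬z)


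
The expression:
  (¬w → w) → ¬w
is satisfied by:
  {w: False}


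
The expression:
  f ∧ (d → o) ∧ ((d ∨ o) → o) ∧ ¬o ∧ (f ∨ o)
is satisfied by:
  {f: True, d: False, o: False}


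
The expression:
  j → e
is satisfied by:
  {e: True, j: False}
  {j: False, e: False}
  {j: True, e: True}


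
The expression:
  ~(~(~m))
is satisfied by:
  {m: False}


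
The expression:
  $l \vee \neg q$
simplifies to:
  $l \vee \neg q$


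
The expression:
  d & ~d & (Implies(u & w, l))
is never true.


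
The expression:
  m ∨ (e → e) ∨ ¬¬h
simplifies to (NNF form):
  True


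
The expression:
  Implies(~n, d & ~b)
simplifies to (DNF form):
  n | (d & ~b)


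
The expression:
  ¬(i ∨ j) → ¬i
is always true.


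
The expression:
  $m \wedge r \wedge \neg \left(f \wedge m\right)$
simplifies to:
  $m \wedge r \wedge \neg f$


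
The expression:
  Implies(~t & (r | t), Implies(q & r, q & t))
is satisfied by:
  {t: True, q: False, r: False}
  {q: False, r: False, t: False}
  {r: True, t: True, q: False}
  {r: True, q: False, t: False}
  {t: True, q: True, r: False}
  {q: True, t: False, r: False}
  {r: True, q: True, t: True}


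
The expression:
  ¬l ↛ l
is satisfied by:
  {l: False}


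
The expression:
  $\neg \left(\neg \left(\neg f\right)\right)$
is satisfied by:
  {f: False}


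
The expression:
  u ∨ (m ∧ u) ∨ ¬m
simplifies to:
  u ∨ ¬m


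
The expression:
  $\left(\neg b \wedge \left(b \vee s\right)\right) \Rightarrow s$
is always true.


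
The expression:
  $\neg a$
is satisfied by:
  {a: False}


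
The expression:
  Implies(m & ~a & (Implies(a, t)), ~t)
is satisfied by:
  {a: True, m: False, t: False}
  {m: False, t: False, a: False}
  {a: True, t: True, m: False}
  {t: True, m: False, a: False}
  {a: True, m: True, t: False}
  {m: True, a: False, t: False}
  {a: True, t: True, m: True}


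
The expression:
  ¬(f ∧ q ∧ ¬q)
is always true.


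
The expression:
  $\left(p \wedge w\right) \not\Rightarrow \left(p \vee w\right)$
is never true.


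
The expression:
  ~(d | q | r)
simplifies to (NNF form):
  ~d & ~q & ~r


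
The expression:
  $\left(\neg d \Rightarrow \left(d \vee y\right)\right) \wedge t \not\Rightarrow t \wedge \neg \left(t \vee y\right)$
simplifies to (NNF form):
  $\text{False}$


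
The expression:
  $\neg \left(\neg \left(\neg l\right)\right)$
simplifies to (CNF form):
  $\neg l$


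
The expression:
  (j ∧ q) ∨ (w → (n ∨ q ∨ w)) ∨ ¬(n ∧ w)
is always true.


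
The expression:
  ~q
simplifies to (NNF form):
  ~q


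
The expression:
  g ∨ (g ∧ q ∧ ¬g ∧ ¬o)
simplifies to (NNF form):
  g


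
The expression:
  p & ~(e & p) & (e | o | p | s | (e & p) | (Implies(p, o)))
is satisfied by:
  {p: True, e: False}


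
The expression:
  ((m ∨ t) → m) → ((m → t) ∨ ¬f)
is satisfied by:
  {t: True, m: False, f: False}
  {m: False, f: False, t: False}
  {f: True, t: True, m: False}
  {f: True, m: False, t: False}
  {t: True, m: True, f: False}
  {m: True, t: False, f: False}
  {f: True, m: True, t: True}


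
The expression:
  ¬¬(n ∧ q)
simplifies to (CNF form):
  n ∧ q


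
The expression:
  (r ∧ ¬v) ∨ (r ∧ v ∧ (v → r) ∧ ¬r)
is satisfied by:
  {r: True, v: False}


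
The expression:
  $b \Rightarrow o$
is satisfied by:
  {o: True, b: False}
  {b: False, o: False}
  {b: True, o: True}


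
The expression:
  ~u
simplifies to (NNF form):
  ~u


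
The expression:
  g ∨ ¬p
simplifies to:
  g ∨ ¬p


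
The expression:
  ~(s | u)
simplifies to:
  ~s & ~u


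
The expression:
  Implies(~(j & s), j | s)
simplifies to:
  j | s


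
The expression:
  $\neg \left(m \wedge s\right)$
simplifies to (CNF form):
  $\neg m \vee \neg s$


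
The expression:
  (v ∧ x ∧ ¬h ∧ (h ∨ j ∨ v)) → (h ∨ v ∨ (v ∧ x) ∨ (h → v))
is always true.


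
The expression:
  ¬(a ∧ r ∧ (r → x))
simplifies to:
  ¬a ∨ ¬r ∨ ¬x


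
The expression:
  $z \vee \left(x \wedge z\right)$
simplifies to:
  $z$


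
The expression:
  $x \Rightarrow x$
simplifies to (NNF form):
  $\text{True}$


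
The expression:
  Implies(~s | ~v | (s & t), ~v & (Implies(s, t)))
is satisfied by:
  {t: True, v: False, s: False}
  {v: False, s: False, t: False}
  {t: True, s: True, v: False}
  {s: True, v: True, t: False}


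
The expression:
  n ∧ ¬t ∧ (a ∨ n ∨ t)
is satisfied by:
  {n: True, t: False}


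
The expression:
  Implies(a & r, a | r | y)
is always true.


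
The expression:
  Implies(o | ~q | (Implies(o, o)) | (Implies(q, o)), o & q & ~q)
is never true.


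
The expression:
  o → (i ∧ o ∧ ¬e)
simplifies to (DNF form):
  (i ∧ ¬e) ∨ ¬o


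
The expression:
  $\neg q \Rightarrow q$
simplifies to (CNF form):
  $q$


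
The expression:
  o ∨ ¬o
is always true.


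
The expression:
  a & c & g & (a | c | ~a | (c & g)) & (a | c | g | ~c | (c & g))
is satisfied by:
  {a: True, c: True, g: True}


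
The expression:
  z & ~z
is never true.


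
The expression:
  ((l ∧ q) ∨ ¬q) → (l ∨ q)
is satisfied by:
  {q: True, l: True}
  {q: True, l: False}
  {l: True, q: False}


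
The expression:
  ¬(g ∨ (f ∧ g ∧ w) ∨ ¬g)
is never true.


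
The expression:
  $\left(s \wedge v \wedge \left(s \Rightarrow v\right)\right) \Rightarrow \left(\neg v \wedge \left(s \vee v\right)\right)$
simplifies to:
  $\neg s \vee \neg v$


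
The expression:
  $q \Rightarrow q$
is always true.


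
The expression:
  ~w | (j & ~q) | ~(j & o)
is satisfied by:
  {w: False, q: False, o: False, j: False}
  {j: True, w: False, q: False, o: False}
  {o: True, w: False, q: False, j: False}
  {j: True, o: True, w: False, q: False}
  {q: True, j: False, w: False, o: False}
  {j: True, q: True, w: False, o: False}
  {o: True, q: True, j: False, w: False}
  {j: True, o: True, q: True, w: False}
  {w: True, o: False, q: False, j: False}
  {j: True, w: True, o: False, q: False}
  {o: True, w: True, j: False, q: False}
  {j: True, o: True, w: True, q: False}
  {q: True, w: True, o: False, j: False}
  {j: True, q: True, w: True, o: False}
  {o: True, q: True, w: True, j: False}


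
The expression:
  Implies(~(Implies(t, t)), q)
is always true.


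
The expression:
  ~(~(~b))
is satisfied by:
  {b: False}


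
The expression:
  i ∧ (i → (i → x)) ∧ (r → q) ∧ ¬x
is never true.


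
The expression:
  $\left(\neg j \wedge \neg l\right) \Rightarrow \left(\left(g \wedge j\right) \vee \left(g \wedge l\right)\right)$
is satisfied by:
  {l: True, j: True}
  {l: True, j: False}
  {j: True, l: False}


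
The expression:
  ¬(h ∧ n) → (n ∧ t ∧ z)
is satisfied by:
  {z: True, h: True, t: True, n: True}
  {z: True, h: True, n: True, t: False}
  {h: True, t: True, n: True, z: False}
  {h: True, n: True, t: False, z: False}
  {z: True, t: True, n: True, h: False}


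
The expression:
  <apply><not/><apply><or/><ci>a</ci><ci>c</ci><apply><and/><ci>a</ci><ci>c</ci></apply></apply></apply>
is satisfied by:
  {a: False, c: False}


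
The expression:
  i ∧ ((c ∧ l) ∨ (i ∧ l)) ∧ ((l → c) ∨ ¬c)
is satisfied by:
  {i: True, l: True}


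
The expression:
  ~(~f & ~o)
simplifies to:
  f | o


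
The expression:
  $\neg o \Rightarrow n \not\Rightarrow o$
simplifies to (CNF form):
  $n \vee o$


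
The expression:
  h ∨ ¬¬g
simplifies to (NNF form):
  g ∨ h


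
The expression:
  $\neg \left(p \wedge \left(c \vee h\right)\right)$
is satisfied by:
  {h: False, p: False, c: False}
  {c: True, h: False, p: False}
  {h: True, c: False, p: False}
  {c: True, h: True, p: False}
  {p: True, c: False, h: False}


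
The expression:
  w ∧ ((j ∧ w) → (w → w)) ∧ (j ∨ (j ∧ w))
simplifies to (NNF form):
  j ∧ w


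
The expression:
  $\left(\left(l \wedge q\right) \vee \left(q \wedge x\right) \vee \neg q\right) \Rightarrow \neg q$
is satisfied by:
  {x: False, q: False, l: False}
  {l: True, x: False, q: False}
  {x: True, l: False, q: False}
  {l: True, x: True, q: False}
  {q: True, l: False, x: False}


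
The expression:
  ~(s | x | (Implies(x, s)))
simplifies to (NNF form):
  False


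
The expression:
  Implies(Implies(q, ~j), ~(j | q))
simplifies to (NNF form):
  (j & q) | (~j & ~q)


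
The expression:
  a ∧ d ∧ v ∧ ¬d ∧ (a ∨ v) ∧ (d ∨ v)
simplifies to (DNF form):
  False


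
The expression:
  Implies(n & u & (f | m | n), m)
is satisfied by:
  {m: True, u: False, n: False}
  {u: False, n: False, m: False}
  {n: True, m: True, u: False}
  {n: True, u: False, m: False}
  {m: True, u: True, n: False}
  {u: True, m: False, n: False}
  {n: True, u: True, m: True}


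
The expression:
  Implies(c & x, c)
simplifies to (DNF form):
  True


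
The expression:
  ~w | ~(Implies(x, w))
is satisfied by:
  {w: False}


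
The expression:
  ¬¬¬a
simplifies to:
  ¬a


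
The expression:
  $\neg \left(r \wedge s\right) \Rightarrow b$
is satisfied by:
  {r: True, b: True, s: True}
  {r: True, b: True, s: False}
  {b: True, s: True, r: False}
  {b: True, s: False, r: False}
  {r: True, s: True, b: False}


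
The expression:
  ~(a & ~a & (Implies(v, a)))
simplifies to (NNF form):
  True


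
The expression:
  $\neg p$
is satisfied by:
  {p: False}


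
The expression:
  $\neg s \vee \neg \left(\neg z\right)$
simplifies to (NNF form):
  $z \vee \neg s$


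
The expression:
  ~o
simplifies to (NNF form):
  ~o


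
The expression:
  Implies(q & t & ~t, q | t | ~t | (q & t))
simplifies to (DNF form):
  True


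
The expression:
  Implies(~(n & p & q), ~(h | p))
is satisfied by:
  {q: True, n: True, p: False, h: False}
  {q: True, n: False, p: False, h: False}
  {n: True, h: False, q: False, p: False}
  {h: False, n: False, q: False, p: False}
  {p: True, q: True, n: True, h: False}
  {p: True, h: True, q: True, n: True}


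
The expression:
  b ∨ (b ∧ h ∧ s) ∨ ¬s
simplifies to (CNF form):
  b ∨ ¬s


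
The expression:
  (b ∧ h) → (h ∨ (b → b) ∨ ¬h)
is always true.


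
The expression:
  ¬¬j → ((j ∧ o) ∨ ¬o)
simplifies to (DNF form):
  True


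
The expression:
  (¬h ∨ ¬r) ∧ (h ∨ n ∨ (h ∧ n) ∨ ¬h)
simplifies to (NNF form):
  ¬h ∨ ¬r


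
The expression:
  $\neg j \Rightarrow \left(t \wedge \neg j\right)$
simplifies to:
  $j \vee t$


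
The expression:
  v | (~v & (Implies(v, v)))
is always true.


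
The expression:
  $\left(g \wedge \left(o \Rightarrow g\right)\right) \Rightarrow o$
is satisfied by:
  {o: True, g: False}
  {g: False, o: False}
  {g: True, o: True}


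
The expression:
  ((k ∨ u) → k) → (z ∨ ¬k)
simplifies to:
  z ∨ ¬k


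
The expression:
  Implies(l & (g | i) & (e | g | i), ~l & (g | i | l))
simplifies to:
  ~l | (~g & ~i)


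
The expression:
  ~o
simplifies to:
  ~o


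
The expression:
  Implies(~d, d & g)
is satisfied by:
  {d: True}


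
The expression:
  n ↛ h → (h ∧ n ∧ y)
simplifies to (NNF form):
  h ∨ ¬n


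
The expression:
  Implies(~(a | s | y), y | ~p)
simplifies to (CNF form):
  a | s | y | ~p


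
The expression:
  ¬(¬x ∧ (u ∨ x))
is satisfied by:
  {x: True, u: False}
  {u: False, x: False}
  {u: True, x: True}


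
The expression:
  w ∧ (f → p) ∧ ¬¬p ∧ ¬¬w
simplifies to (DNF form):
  p ∧ w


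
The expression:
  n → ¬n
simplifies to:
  ¬n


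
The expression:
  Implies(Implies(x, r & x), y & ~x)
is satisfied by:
  {y: True, x: False, r: False}
  {r: True, y: True, x: False}
  {x: True, y: True, r: False}
  {x: True, y: False, r: False}


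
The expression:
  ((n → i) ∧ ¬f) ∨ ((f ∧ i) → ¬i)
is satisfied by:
  {i: False, f: False}
  {f: True, i: False}
  {i: True, f: False}


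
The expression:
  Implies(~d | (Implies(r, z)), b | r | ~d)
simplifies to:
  b | r | ~d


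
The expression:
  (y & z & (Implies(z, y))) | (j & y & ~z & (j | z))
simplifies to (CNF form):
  y & (j | z)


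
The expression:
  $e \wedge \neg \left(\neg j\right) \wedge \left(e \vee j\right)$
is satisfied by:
  {j: True, e: True}


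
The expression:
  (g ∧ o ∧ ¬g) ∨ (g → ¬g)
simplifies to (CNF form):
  ¬g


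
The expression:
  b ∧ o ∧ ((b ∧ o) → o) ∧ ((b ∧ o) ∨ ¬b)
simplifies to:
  b ∧ o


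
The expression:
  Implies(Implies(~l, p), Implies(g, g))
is always true.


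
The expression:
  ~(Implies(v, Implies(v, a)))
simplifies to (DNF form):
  v & ~a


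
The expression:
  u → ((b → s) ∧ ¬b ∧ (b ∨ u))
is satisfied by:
  {u: False, b: False}
  {b: True, u: False}
  {u: True, b: False}


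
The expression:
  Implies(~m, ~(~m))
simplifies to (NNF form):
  m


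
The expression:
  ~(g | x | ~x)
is never true.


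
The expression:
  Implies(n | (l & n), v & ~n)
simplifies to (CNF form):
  ~n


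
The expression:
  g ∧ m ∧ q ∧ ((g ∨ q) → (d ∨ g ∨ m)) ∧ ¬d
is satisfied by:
  {m: True, g: True, q: True, d: False}


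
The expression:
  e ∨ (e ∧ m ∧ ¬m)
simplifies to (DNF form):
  e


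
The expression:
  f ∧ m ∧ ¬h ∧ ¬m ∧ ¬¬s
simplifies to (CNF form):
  False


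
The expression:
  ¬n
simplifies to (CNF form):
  ¬n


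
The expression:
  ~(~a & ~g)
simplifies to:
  a | g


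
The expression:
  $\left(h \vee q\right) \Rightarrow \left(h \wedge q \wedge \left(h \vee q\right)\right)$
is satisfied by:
  {h: False, q: False}
  {q: True, h: True}


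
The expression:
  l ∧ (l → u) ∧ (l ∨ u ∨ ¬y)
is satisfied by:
  {u: True, l: True}


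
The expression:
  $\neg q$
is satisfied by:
  {q: False}


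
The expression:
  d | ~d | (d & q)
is always true.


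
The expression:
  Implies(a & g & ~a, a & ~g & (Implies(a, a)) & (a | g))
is always true.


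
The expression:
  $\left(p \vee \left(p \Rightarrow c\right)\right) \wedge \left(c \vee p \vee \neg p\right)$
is always true.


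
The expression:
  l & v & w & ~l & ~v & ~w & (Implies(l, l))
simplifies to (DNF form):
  False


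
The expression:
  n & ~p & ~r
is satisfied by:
  {n: True, p: False, r: False}


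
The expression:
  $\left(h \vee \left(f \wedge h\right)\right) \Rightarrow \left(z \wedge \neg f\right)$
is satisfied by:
  {z: True, h: False, f: False}
  {z: False, h: False, f: False}
  {f: True, z: True, h: False}
  {f: True, z: False, h: False}
  {h: True, z: True, f: False}


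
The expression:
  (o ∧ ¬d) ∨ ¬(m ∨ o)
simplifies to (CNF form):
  (o ∨ ¬m) ∧ (o ∨ ¬o) ∧ (¬d ∨ ¬m) ∧ (¬d ∨ ¬o)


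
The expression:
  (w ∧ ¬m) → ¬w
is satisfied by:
  {m: True, w: False}
  {w: False, m: False}
  {w: True, m: True}


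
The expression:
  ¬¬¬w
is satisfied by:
  {w: False}


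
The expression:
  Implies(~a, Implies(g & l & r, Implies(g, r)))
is always true.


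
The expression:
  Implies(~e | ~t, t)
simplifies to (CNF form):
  t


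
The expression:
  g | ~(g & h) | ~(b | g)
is always true.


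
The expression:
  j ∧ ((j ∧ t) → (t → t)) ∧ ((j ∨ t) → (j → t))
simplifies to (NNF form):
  j ∧ t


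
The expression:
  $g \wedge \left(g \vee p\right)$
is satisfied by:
  {g: True}


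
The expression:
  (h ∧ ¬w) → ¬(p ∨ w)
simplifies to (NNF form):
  w ∨ ¬h ∨ ¬p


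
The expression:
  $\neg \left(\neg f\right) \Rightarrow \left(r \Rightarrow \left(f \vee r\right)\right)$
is always true.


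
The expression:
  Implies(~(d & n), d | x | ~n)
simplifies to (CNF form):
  d | x | ~n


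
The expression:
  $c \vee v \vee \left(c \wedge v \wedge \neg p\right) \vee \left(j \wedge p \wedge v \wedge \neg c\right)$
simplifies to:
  $c \vee v$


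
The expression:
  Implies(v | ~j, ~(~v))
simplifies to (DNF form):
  j | v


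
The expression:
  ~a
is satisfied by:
  {a: False}


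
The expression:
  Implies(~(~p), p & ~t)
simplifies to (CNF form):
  ~p | ~t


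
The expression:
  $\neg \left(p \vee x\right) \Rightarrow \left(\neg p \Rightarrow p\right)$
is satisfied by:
  {x: True, p: True}
  {x: True, p: False}
  {p: True, x: False}


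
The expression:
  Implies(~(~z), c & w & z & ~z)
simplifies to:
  ~z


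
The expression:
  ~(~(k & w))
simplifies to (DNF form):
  k & w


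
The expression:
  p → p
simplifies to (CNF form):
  True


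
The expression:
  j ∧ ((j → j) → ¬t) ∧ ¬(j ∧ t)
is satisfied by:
  {j: True, t: False}


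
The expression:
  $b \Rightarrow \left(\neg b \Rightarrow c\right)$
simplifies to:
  $\text{True}$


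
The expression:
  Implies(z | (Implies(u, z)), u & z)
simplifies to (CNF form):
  u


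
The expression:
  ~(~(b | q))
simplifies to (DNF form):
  b | q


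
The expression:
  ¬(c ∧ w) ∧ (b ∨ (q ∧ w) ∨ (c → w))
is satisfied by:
  {b: True, c: False, w: False}
  {b: False, c: False, w: False}
  {w: True, b: True, c: False}
  {w: True, b: False, c: False}
  {c: True, b: True, w: False}


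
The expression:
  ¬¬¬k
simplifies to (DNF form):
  ¬k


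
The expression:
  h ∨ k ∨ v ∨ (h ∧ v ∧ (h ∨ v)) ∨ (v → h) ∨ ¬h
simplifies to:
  True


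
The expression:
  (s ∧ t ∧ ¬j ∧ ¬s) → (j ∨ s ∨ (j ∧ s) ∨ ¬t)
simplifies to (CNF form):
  True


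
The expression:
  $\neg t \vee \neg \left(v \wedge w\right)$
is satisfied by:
  {w: False, v: False, t: False}
  {t: True, w: False, v: False}
  {v: True, w: False, t: False}
  {t: True, v: True, w: False}
  {w: True, t: False, v: False}
  {t: True, w: True, v: False}
  {v: True, w: True, t: False}


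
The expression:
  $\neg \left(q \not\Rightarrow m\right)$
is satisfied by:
  {m: True, q: False}
  {q: False, m: False}
  {q: True, m: True}


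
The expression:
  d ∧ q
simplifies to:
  d ∧ q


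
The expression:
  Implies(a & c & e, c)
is always true.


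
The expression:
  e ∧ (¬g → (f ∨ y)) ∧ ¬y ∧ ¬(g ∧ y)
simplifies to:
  e ∧ ¬y ∧ (f ∨ g)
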